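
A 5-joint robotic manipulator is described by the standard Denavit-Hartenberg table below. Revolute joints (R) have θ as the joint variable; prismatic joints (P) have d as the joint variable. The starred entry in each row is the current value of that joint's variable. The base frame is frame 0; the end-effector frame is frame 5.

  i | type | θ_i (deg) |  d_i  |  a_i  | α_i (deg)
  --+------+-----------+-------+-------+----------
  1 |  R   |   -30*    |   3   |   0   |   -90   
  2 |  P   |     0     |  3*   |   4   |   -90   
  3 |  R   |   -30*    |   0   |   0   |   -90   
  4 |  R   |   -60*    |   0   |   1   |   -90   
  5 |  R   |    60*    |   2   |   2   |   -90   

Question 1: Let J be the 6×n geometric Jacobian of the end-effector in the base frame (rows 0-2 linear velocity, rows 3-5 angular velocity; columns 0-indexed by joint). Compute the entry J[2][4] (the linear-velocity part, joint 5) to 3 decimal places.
1.500

axis z_4 = (0.8660,-0.0000,0.5000); lever o_n−o_4 = (2.2321,1.7321,0.1340)
cross product → J_v[:, 4] = (-0.8660,1.0000,1.5000)
J_ω[:, 4] = z_4
entry J[2][4] = 1.5000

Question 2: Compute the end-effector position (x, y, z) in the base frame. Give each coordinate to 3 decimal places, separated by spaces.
after link 1: o_1 = (0.0000, 0.0000, 3.0000)
after link 2: o_2 = (4.9641, 0.5981, 3.0000)
after link 3: o_3 = (4.9641, 0.5981, 3.0000)
after link 4: o_4 = (5.4641, 0.5981, 2.1340)
after link 5: o_5 = (7.6962, 2.3301, 2.2679)

7.696 2.330 2.268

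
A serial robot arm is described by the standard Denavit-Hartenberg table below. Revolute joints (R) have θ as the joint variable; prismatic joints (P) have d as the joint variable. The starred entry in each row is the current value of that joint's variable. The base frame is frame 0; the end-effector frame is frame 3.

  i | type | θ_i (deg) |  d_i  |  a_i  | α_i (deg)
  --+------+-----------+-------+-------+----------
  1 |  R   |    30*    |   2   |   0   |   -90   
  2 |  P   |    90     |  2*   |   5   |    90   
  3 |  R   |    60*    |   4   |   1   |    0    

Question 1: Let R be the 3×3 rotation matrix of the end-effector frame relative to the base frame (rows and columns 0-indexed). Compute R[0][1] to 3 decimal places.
End-effector y-axis (col 1 of R) = (-0.2500,0.4330,0.8660)
R[0][1] = -0.2500

-0.250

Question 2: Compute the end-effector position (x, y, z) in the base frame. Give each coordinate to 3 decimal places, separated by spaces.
2.031 4.482 -3.500

after link 1: o_1 = (0.0000, 0.0000, 2.0000)
after link 2: o_2 = (-1.0000, 1.7321, -3.0000)
after link 3: o_3 = (2.0311, 4.4821, -3.5000)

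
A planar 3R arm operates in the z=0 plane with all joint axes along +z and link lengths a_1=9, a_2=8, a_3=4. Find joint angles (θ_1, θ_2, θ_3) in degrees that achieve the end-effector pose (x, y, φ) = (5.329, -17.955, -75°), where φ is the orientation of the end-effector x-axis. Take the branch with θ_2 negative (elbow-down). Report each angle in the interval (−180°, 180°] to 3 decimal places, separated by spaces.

wrist centre = target − a_3·(cos φ, sin φ) = (4.2937, -14.0913)
cos θ_2 = (217.0007−9²−8²)/(2·9·8) = 0.5000; θ_2 = -59.9997° (elbow-down)
β = atan2(-14.0913,4.2937) = -73.0536°; ψ = atan2(-6.9282,13.0000) = -28.0547°
θ_1 = β − ψ = -44.9989°
θ_3 = φ − θ_1 − θ_2 = 29.9986° (wrapped to (-180°,180°])

-44.999 -60.000 29.999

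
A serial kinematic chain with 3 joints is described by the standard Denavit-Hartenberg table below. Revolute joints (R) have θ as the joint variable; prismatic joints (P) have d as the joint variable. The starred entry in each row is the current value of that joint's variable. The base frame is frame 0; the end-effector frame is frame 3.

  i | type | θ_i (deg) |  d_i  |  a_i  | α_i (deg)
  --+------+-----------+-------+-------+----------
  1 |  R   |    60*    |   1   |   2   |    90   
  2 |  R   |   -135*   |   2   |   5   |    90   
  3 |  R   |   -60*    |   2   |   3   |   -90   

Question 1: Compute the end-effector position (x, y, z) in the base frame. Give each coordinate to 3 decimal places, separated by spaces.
-2.523 -3.174 -2.182

after link 1: o_1 = (1.0000, 1.7321, 1.0000)
after link 2: o_2 = (0.9643, -2.3298, -2.5355)
after link 3: o_3 = (-2.5232, -3.1741, -2.1820)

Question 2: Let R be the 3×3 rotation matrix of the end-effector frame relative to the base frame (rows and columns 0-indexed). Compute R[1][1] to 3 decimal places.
0.612

End-effector y-axis (col 1 of R) = (0.3536,0.6124,-0.7071)
R[1][1] = 0.6124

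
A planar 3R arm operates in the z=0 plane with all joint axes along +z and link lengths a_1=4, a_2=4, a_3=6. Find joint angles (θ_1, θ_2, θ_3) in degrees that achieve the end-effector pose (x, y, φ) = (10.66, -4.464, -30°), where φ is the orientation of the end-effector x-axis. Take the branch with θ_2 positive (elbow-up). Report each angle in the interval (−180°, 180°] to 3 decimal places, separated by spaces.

wrist centre = target − a_3·(cos φ, sin φ) = (5.4638, -1.4640)
cos θ_2 = (31.9969−4²−4²)/(2·4·4) = -0.0001; θ_2 = 90.0055° (elbow-up)
β = atan2(-1.4640,5.4638) = -14.9997°; ψ = atan2(4.0000,3.9996) = 45.0028°
θ_1 = β − ψ = -60.0024°
θ_3 = φ − θ_1 − θ_2 = -60.0031° (wrapped to (-180°,180°])

-60.002 90.006 -60.003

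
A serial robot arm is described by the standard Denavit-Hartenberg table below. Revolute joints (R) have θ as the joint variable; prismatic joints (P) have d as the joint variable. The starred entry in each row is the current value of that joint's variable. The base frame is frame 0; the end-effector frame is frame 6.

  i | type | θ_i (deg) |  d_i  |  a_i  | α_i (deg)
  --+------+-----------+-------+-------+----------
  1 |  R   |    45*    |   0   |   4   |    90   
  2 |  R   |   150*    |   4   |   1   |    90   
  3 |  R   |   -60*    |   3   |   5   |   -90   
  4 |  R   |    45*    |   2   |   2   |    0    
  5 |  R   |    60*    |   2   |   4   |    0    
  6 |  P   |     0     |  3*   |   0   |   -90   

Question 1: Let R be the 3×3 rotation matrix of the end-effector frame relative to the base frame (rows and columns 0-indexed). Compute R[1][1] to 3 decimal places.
0.884

End-effector y-axis (col 1 of R) = (0.1768,0.8839,-0.4330)
R[1][1] = 0.8839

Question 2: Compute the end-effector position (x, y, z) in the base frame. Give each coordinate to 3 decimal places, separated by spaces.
-1.939 -5.958 2.903

after link 1: o_1 = (2.8284, 2.8284, 0.0000)
after link 2: o_2 = (5.0445, -0.6124, 0.5000)
after link 3: o_3 = (1.5123, 1.9792, 4.3481)
after link 4: o_4 = (-0.6402, 0.1445, 4.3429)
after link 5: o_5 = (-1.4089, -3.3063, 1.6041)
after link 6: o_6 = (-1.9392, -5.9580, 2.9031)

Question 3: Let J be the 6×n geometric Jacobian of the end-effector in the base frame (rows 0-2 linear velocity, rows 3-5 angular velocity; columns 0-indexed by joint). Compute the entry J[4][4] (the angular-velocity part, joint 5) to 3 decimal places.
axis z_4 = (-0.1768,-0.8839,0.4330); lever o_n−o_4 = (-1.2989,-6.1024,-1.4398)
cross product → J_v[:, 4] = (3.9151,-0.8170,-0.0694)
J_ω[:, 4] = z_4
entry J[4][4] = -0.8839

-0.884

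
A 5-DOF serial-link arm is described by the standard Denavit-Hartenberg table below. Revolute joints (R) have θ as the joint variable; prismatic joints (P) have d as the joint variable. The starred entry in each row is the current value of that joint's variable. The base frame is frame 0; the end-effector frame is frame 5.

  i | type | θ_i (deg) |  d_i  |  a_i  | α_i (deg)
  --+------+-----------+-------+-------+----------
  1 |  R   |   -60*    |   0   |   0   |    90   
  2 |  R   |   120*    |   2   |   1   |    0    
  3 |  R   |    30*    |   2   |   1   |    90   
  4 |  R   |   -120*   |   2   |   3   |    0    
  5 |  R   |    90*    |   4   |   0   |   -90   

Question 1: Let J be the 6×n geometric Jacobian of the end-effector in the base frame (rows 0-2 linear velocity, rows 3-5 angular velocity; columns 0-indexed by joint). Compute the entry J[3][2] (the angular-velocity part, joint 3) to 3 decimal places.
axis z_2 = (-0.8660,-0.5000,0.0000); lever o_n−o_2 = (2.2345,-2.6740,4.9462)
cross product → J_v[:, 2] = (-2.4731,4.2835,3.4330)
J_ω[:, 2] = z_2
entry J[3][2] = -0.8660

-0.866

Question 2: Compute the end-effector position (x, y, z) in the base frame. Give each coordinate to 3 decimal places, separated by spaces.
0.252 -3.241 5.812

after link 1: o_1 = (0.0000, 0.0000, 0.0000)
after link 2: o_2 = (-1.9821, -0.5670, 0.8660)
after link 3: o_3 = (-4.1471, -0.8170, 1.3660)
after link 4: o_4 = (-0.7476, -1.5090, 2.3481)
after link 5: o_5 = (0.2524, -3.2410, 5.8122)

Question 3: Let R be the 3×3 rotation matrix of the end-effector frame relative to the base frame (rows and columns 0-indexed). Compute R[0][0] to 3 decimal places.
0.058

End-effector x-axis (col 0 of R) = (0.0580,0.8995,0.4330)
R[0][0] = 0.0580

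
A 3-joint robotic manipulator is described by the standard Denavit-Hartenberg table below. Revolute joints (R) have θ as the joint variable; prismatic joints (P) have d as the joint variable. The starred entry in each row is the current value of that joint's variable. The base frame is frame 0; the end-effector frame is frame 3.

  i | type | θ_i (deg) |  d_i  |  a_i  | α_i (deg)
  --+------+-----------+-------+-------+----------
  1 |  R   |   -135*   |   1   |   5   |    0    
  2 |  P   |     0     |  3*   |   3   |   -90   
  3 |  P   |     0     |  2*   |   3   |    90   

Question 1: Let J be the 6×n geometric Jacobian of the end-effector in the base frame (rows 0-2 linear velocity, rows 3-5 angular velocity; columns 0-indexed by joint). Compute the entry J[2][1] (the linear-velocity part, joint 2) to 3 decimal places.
1.000

prismatic axis z_1 = (0.0000,0.0000,1.0000)
J_v[:, 1] = z_1; J_ω[:, 1] = (0,0,0)
entry J[2][1] = 1.0000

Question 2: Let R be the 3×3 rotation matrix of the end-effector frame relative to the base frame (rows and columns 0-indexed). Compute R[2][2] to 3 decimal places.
End-effector z-axis (col 2 of R) = (0.0000,0.0000,1.0000)
R[2][2] = 1.0000

1.000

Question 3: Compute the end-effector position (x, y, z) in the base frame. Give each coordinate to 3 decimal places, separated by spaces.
-6.364 -9.192 4.000

after link 1: o_1 = (-3.5355, -3.5355, 1.0000)
after link 2: o_2 = (-5.6569, -5.6569, 4.0000)
after link 3: o_3 = (-6.3640, -9.1924, 4.0000)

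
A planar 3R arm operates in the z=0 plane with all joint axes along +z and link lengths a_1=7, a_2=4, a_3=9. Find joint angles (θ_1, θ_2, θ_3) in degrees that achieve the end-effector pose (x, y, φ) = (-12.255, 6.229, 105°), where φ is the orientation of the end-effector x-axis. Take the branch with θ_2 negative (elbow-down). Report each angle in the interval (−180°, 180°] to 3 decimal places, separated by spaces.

-149.998 -45.010 -59.992

wrist centre = target − a_3·(cos φ, sin φ) = (-9.9256, -2.4643)
cos θ_2 = (104.5910−7²−4²)/(2·7·4) = 0.7070; θ_2 = -45.0100° (elbow-down)
β = atan2(-2.4643,-9.9256) = -166.0566°; ψ = atan2(-2.8289,9.8279) = -16.0582°
θ_1 = β − ψ = -149.9983°
θ_3 = φ − θ_1 − θ_2 = -59.9916° (wrapped to (-180°,180°])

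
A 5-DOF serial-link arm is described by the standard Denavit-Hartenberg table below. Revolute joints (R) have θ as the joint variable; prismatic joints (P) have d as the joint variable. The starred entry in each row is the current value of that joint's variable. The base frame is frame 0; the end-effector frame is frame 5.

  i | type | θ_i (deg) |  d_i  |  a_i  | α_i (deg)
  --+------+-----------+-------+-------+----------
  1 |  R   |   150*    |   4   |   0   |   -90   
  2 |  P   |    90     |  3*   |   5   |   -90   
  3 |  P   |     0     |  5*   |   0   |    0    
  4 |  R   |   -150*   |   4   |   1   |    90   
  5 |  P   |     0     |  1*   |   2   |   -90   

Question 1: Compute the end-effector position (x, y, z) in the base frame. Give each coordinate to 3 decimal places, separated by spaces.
after link 1: o_1 = (0.0000, 0.0000, 4.0000)
after link 2: o_2 = (-1.5000, -2.5981, -1.0000)
after link 3: o_3 = (2.8301, -5.0981, -1.0000)
after link 4: o_4 = (6.0442, -7.5311, -0.1340)
after link 5: o_5 = (5.9772, -7.6471, 2.0981)

5.977 -7.647 2.098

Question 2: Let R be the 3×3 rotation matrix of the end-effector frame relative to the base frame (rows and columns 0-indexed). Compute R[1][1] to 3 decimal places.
End-effector y-axis (col 1 of R) = (-0.4330,-0.7500,-0.5000)
R[1][1] = -0.7500

-0.750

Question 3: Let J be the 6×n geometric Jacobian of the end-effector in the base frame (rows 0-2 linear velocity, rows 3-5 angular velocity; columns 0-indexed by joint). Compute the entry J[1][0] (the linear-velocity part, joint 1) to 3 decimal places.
5.977

axis z_0 = ẑ; lever o_n−o_0 = (5.9772,-7.6471,2.0981)
cross product → J_v[:, 0] = (7.6471,5.9772,-0.0000)
J_ω[:, 0] = z_0
entry J[1][0] = 5.9772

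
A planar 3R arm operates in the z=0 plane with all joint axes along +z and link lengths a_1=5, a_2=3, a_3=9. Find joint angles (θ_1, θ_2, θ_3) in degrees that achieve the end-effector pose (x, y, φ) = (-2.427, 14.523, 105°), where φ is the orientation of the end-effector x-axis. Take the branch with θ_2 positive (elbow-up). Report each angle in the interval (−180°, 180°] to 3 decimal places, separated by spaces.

wrist centre = target − a_3·(cos φ, sin φ) = (-0.0976, 5.8297)
cos θ_2 = (33.9946−5²−3²)/(2·5·3) = -0.0002; θ_2 = 90.0104° (elbow-up)
β = atan2(5.8297,-0.0976) = 90.9594°; ψ = atan2(3.0000,4.9995) = 30.9665°
θ_1 = β − ψ = 59.9929°
θ_3 = φ − θ_1 − θ_2 = -45.0033° (wrapped to (-180°,180°])

59.993 90.010 -45.003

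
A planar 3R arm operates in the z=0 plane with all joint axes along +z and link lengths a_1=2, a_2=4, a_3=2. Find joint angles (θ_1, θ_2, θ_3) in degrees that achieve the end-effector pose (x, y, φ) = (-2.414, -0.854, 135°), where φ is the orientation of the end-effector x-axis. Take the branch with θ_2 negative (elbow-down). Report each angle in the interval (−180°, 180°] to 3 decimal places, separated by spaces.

wrist centre = target − a_3·(cos φ, sin φ) = (-0.9998, -2.2682)
cos θ_2 = (6.1444−2²−4²)/(2·2·4) = -0.8660; θ_2 = -149.9945° (elbow-down)
β = atan2(-2.2682,-0.9998) = -113.7870°; ψ = atan2(-2.0003,-1.4639) = -126.1979°
θ_1 = β − ψ = 12.4109°
θ_3 = φ − θ_1 − θ_2 = -87.4164° (wrapped to (-180°,180°])

12.411 -149.994 -87.416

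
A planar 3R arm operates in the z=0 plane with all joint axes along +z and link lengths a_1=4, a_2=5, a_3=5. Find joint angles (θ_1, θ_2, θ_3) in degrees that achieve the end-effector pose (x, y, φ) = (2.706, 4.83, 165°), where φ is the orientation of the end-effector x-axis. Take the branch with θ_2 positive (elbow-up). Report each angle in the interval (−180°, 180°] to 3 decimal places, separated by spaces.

wrist centre = target − a_3·(cos φ, sin φ) = (7.5356, 3.5359)
cos θ_2 = (69.2883−4²−5²)/(2·4·5) = 0.7072; θ_2 = 44.9918° (elbow-up)
β = atan2(3.5359,7.5356) = 25.1371°; ψ = atan2(3.5350,7.5360) = 25.1305°
θ_1 = β − ψ = 0.0067°
θ_3 = φ − θ_1 − θ_2 = 120.0015° (wrapped to (-180°,180°])

0.007 44.992 120.002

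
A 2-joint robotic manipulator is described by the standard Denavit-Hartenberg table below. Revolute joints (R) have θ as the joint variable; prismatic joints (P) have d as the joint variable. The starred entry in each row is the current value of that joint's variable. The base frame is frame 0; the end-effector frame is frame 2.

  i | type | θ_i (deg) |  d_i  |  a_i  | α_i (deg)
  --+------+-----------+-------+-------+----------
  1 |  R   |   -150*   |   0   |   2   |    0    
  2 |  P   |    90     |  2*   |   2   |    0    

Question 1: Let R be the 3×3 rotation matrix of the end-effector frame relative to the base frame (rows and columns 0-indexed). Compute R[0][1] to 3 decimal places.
End-effector y-axis (col 1 of R) = (0.8660,0.5000,0.0000)
R[0][1] = 0.8660

0.866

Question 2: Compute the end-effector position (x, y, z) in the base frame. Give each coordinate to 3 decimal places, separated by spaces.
after link 1: o_1 = (-1.7321, -1.0000, 0.0000)
after link 2: o_2 = (-0.7321, -2.7321, 2.0000)

-0.732 -2.732 2.000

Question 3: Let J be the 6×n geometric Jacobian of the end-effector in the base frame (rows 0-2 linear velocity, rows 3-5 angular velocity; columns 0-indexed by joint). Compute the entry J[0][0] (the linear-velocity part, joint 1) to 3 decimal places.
axis z_0 = ẑ; lever o_n−o_0 = (-0.7321,-2.7321,2.0000)
cross product → J_v[:, 0] = (2.7321,-0.7321,0.0000)
J_ω[:, 0] = z_0
entry J[0][0] = 2.7321

2.732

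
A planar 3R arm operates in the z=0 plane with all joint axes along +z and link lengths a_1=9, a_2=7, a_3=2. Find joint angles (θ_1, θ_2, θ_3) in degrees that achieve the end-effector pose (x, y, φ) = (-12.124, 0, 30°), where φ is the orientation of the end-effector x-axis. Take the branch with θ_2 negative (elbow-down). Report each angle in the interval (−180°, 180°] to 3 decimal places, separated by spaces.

-149.998 -60.005 -119.997

wrist centre = target − a_3·(cos φ, sin φ) = (-13.8561, -1.0000)
cos θ_2 = (192.9901−9²−7²)/(2·9·7) = 0.4999; θ_2 = -60.0052° (elbow-down)
β = atan2(-1.0000,-13.8561) = -175.8721°; ψ = atan2(-6.0625,12.4995) = -25.8743°
θ_1 = β − ψ = -149.9977°
θ_3 = φ − θ_1 − θ_2 = -119.9971° (wrapped to (-180°,180°])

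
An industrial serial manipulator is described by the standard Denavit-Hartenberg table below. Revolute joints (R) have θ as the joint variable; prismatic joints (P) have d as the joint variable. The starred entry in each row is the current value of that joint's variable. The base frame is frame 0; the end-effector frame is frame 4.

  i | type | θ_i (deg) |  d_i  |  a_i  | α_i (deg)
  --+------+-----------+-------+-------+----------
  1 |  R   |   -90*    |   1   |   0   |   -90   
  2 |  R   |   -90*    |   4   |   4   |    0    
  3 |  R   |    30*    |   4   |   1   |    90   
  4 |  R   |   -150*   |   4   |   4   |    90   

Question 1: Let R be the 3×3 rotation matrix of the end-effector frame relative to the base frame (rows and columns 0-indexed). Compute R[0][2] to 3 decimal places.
End-effector z-axis (col 2 of R) = (0.8660,0.2500,-0.4330)
R[0][2] = 0.8660

0.866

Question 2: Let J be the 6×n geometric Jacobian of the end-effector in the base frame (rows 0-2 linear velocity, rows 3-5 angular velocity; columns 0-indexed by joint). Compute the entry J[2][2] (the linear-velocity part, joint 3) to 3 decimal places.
axis z_2 = (1.0000,0.0000,0.0000); lever o_n−o_2 = (2.0000,4.6962,-0.1340)
cross product → J_v[:, 2] = (-0.0000,0.1340,4.6962)
J_ω[:, 2] = z_2
entry J[2][2] = 4.6962

4.696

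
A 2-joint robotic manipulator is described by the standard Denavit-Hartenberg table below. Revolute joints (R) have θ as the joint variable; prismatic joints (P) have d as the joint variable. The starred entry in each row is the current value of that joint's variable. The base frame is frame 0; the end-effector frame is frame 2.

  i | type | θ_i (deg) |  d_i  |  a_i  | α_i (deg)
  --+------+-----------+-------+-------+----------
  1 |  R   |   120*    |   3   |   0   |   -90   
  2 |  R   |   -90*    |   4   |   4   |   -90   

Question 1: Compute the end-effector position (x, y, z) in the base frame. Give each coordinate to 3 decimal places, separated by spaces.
-3.464 -2.000 7.000

after link 1: o_1 = (0.0000, 0.0000, 3.0000)
after link 2: o_2 = (-3.4641, -2.0000, 7.0000)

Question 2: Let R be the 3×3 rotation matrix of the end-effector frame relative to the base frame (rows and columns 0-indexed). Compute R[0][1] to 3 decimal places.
End-effector y-axis (col 1 of R) = (0.8660,0.5000,-0.0000)
R[0][1] = 0.8660

0.866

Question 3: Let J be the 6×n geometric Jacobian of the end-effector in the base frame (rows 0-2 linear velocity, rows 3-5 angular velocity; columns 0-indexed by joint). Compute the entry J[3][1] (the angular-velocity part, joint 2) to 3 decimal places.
axis z_1 = (-0.8660,-0.5000,0.0000); lever o_n−o_1 = (-3.4641,-2.0000,4.0000)
cross product → J_v[:, 1] = (-2.0000,3.4641,-0.0000)
J_ω[:, 1] = z_1
entry J[3][1] = -0.8660

-0.866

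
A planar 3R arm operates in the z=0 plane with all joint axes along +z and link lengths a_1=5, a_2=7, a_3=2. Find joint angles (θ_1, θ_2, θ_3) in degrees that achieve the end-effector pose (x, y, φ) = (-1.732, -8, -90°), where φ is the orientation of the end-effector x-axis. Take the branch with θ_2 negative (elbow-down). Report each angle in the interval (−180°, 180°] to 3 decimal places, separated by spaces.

wrist centre = target − a_3·(cos φ, sin φ) = (-1.7320, -6.0000)
cos θ_2 = (38.9998−5²−7²)/(2·5·7) = -0.5000; θ_2 = -120.0002° (elbow-down)
β = atan2(-6.0000,-1.7320) = -106.1017°; ψ = atan2(-6.0622,1.5000) = -76.1022°
θ_1 = β − ψ = -29.9994°
θ_3 = φ − θ_1 − θ_2 = 59.9996° (wrapped to (-180°,180°])

-29.999 -120.000 60.000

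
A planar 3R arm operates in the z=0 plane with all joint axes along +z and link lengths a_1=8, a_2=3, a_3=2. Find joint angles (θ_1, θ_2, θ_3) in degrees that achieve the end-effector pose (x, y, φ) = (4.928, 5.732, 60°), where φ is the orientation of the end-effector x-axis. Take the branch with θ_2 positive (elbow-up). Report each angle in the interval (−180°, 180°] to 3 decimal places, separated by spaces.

wrist centre = target − a_3·(cos φ, sin φ) = (3.9280, 3.9999)
cos θ_2 = (31.4288−8²−3²)/(2·8·3) = -0.8661; θ_2 = 150.0048° (elbow-up)
β = atan2(3.9999,3.9280) = 45.5200°; ψ = atan2(1.4998,5.4018) = 15.5171°
θ_1 = β − ψ = 30.0029°
θ_3 = φ − θ_1 − θ_2 = -120.0077° (wrapped to (-180°,180°])

30.003 150.005 -120.008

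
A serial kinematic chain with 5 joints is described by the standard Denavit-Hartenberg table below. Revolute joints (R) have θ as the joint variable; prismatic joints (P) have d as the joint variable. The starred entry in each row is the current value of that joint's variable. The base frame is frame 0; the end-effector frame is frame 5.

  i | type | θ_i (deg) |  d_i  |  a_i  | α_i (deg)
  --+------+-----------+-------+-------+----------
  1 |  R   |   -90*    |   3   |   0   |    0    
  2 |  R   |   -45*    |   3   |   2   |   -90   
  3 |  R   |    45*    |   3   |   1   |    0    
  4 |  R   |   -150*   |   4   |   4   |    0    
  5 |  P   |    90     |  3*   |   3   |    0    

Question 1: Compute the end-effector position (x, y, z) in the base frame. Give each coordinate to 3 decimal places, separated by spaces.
3.840 -10.302 9.933

after link 1: o_1 = (0.0000, 0.0000, 3.0000)
after link 2: o_2 = (-1.4142, -1.4142, 6.0000)
after link 3: o_3 = (0.2071, -4.0355, 5.2929)
after link 4: o_4 = (3.7676, -6.1319, 9.1566)
after link 5: o_5 = (3.8399, -10.3023, 9.9331)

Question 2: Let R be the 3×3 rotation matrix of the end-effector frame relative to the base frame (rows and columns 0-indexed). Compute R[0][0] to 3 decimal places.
End-effector x-axis (col 0 of R) = (-0.6830,-0.6830,0.2588)
R[0][0] = -0.6830

-0.683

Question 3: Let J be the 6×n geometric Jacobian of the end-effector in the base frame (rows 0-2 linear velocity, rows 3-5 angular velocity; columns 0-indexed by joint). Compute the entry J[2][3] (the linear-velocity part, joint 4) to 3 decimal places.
-1.863

axis z_3 = (0.7071,-0.7071,0.0000); lever o_n−o_3 = (3.6328,-6.2667,4.6402)
cross product → J_v[:, 3] = (-3.2811,-3.2811,-1.8625)
J_ω[:, 3] = z_3
entry J[2][3] = -1.8625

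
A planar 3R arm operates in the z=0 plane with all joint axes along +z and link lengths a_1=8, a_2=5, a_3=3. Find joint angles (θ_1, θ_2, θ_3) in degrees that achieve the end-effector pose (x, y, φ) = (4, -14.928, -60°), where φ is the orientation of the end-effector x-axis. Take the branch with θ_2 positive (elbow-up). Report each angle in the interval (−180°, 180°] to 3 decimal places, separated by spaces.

-90.003 30.007 -0.005

wrist centre = target − a_3·(cos φ, sin φ) = (2.5000, -12.3299)
cos θ_2 = (158.2770−8²−5²)/(2·8·5) = 0.8660; θ_2 = 30.0072° (elbow-up)
β = atan2(-12.3299,2.5000) = -78.5382°; ψ = atan2(2.5005,12.3298) = 11.4644°
θ_1 = β − ψ = -90.0025°
θ_3 = φ − θ_1 − θ_2 = -0.0047° (wrapped to (-180°,180°])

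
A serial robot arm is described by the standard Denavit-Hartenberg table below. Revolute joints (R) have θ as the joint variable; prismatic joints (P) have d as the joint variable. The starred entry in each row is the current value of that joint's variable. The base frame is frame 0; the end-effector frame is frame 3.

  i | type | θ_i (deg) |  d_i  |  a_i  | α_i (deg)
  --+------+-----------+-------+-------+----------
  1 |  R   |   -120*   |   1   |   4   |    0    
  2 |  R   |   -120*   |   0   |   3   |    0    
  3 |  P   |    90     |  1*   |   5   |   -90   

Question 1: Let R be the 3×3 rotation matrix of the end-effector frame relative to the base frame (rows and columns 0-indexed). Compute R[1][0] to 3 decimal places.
End-effector x-axis (col 0 of R) = (-0.8660,-0.5000,0.0000)
R[1][0] = -0.5000

-0.500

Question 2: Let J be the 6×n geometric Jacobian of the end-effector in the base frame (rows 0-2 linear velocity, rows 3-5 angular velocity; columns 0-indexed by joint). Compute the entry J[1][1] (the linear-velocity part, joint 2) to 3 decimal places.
axis z_1 = (0.0000,0.0000,1.0000); lever o_n−o_1 = (-5.8301,0.0981,1.0000)
cross product → J_v[:, 1] = (-0.0981,-5.8301,0.0000)
J_ω[:, 1] = z_1
entry J[1][1] = -5.8301

-5.830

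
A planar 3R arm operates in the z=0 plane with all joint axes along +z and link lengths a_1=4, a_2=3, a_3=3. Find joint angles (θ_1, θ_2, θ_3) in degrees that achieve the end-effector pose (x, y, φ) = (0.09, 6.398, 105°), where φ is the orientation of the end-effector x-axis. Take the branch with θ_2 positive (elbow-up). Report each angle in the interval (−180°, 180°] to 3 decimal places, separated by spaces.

wrist centre = target − a_3·(cos φ, sin φ) = (0.8665, 3.5002)
cos θ_2 = (13.0023−4²−3²)/(2·4·3) = -0.4999; θ_2 = 119.9936° (elbow-up)
β = atan2(3.5002,0.8665) = 76.0963°; ψ = atan2(2.5982,2.5003) = 46.1006°
θ_1 = β − ψ = 29.9957°
θ_3 = φ − θ_1 − θ_2 = -44.9893° (wrapped to (-180°,180°])

29.996 119.994 -44.989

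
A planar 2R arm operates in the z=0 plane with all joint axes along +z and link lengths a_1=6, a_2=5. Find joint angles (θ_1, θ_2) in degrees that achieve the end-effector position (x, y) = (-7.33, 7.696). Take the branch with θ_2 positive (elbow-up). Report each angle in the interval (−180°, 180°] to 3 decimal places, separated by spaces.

cos θ_2 = (112.9573−6²−5²)/(2·6·5) = 0.8660; θ_2 = 30.0080° (elbow-up)
β = atan2(7.6960,-7.3300) = 133.6047°; ψ = atan2(2.5006,10.3298) = 13.6082°
θ_1 = β − ψ = 119.9964°

119.996 30.008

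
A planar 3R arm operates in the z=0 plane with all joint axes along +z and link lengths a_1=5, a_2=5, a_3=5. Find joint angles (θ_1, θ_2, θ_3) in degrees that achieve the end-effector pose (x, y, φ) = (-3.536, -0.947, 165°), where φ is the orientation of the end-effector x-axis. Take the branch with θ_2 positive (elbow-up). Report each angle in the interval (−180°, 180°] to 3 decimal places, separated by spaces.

wrist centre = target − a_3·(cos φ, sin φ) = (1.2936, -2.2411)
cos θ_2 = (6.6960−5²−5²)/(2·5·5) = -0.8661; θ_2 = 150.0063° (elbow-up)
β = atan2(-2.2411,1.2936) = -60.0051°; ψ = atan2(2.4995,0.6696) = 75.0031°
θ_1 = β − ψ = -135.0083°
θ_3 = φ − θ_1 − θ_2 = 150.0020° (wrapped to (-180°,180°])

-135.008 150.006 150.002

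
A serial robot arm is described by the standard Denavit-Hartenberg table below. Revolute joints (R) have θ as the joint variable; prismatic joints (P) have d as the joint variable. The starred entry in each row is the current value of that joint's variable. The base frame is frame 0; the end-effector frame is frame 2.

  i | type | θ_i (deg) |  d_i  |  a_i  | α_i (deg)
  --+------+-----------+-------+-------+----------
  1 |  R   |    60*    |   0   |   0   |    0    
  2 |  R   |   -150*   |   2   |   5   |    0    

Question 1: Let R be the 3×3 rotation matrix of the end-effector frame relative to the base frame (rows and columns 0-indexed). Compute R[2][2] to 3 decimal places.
1.000

End-effector z-axis (col 2 of R) = (0.0000,0.0000,1.0000)
R[2][2] = 1.0000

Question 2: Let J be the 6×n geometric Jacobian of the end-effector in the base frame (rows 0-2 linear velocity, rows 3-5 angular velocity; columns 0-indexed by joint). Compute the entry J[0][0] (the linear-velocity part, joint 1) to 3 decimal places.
5.000

axis z_0 = ẑ; lever o_n−o_0 = (-0.0000,-5.0000,2.0000)
cross product → J_v[:, 0] = (5.0000,-0.0000,0.0000)
J_ω[:, 0] = z_0
entry J[0][0] = 5.0000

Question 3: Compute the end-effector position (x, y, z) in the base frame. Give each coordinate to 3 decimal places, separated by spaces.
after link 1: o_1 = (0.0000, 0.0000, 0.0000)
after link 2: o_2 = (-0.0000, -5.0000, 2.0000)

-0.000 -5.000 2.000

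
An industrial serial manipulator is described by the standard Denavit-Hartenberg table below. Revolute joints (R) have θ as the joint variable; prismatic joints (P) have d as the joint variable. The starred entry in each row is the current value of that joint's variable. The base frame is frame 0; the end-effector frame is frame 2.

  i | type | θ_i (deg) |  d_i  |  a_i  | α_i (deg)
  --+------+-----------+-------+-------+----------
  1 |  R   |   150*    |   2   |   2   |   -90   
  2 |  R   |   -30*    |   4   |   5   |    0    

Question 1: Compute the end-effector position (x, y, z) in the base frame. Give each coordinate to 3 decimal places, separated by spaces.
-7.482 -0.299 4.500

after link 1: o_1 = (-1.7321, 1.0000, 2.0000)
after link 2: o_2 = (-7.4821, -0.2990, 4.5000)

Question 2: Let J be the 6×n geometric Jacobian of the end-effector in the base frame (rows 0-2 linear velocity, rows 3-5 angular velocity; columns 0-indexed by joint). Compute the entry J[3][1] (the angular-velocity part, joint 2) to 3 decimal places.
axis z_1 = (-0.5000,-0.8660,0.0000); lever o_n−o_1 = (-5.7500,-1.2990,2.5000)
cross product → J_v[:, 1] = (-2.1651,1.2500,-4.3301)
J_ω[:, 1] = z_1
entry J[3][1] = -0.5000

-0.500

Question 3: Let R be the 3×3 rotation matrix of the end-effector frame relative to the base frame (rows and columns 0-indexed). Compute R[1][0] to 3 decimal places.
0.433

End-effector x-axis (col 0 of R) = (-0.7500,0.4330,0.5000)
R[1][0] = 0.4330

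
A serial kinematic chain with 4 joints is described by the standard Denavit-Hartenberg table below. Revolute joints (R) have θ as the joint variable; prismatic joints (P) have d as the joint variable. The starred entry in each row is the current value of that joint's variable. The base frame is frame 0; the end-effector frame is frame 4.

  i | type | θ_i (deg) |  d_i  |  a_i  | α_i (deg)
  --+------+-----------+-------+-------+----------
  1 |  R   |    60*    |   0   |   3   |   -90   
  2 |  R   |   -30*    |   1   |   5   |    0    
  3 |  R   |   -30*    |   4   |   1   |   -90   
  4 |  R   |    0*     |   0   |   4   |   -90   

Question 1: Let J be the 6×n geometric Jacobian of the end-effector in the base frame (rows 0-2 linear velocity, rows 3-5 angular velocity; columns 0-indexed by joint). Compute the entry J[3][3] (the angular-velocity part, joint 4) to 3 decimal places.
0.433

axis z_3 = (0.4330,0.7500,-0.5000); lever o_n−o_3 = (1.0000,1.7321,3.4641)
cross product → J_v[:, 3] = (3.4641,-2.0000,-0.0000)
J_ω[:, 3] = z_3
entry J[3][3] = 0.4330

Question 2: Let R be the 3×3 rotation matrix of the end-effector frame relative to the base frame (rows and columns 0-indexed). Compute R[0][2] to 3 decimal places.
End-effector z-axis (col 2 of R) = (0.8660,-0.5000,-0.0000)
R[0][2] = 0.8660

0.866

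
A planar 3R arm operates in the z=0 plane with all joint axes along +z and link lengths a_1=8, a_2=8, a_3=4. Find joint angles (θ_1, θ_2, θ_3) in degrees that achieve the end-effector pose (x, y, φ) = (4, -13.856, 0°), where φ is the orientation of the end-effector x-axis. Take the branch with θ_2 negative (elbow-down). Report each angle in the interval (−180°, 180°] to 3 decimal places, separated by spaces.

-59.997 -60.006 120.003

wrist centre = target − a_3·(cos φ, sin φ) = (0.0000, -13.8560)
cos θ_2 = (191.9887−8²−8²)/(2·8·8) = 0.4999; θ_2 = -60.0058° (elbow-down)
β = atan2(-13.8560,0.0000) = -90.0000°; ψ = atan2(-6.9286,11.9993) = -30.0029°
θ_1 = β − ψ = -59.9971°
θ_3 = φ − θ_1 − θ_2 = 120.0029° (wrapped to (-180°,180°])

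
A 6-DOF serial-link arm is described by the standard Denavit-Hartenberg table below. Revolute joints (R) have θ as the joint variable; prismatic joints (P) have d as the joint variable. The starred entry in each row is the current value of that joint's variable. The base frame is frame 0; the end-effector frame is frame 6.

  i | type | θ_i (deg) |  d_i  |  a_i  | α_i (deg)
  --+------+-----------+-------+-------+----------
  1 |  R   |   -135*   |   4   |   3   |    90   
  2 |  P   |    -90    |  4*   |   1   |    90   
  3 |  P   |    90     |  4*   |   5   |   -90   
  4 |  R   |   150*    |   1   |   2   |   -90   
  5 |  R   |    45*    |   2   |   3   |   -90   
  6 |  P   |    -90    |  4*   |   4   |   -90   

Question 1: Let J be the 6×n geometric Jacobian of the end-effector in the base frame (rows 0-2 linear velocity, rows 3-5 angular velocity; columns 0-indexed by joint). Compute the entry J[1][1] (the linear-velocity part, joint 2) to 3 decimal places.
0.707

prismatic axis z_1 = (-0.7071,0.7071,0.0000)
J_v[:, 1] = z_1; J_ω[:, 1] = (0,0,0)
entry J[1][1] = 0.7071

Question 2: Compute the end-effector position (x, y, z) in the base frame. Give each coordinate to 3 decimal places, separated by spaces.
after link 1: o_1 = (-2.1213, -2.1213, 4.0000)
after link 2: o_2 = (-4.9497, 0.7071, 3.0000)
after link 3: o_3 = (-5.6569, 7.0711, 3.0000)
after link 4: o_4 = (-5.1392, 5.1392, 4.0000)
after link 5: o_5 = (-2.6583, 3.6078, 1.8787)
after link 6: o_6 = (0.4733, 7.3751, -0.9497)

0.473 7.375 -0.950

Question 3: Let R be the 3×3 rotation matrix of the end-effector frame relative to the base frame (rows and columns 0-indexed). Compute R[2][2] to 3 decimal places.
End-effector z-axis (col 2 of R) = (0.1830,-0.6830,-0.7071)
R[2][2] = -0.7071

-0.707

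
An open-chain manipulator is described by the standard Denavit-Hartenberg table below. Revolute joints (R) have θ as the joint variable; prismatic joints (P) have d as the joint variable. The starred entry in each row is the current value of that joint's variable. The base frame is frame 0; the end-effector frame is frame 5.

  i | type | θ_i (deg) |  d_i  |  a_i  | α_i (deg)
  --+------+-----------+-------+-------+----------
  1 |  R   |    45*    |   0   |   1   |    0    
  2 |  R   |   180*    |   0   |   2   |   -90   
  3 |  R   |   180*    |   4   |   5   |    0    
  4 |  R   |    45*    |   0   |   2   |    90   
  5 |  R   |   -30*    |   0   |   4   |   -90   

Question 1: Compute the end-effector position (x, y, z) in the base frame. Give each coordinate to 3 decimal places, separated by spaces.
6.975 4.146 3.864

after link 1: o_1 = (0.7071, 0.7071, 0.0000)
after link 2: o_2 = (-0.7071, -0.7071, 0.0000)
after link 3: o_3 = (5.6569, -0.0000, -0.0000)
after link 4: o_4 = (6.6569, 1.0000, 1.4142)
after link 5: o_5 = (6.9747, 4.1463, 3.8637)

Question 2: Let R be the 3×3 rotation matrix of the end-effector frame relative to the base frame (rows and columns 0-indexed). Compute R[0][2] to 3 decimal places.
0.862

End-effector z-axis (col 2 of R) = (0.8624,-0.3624,0.3536)
R[0][2] = 0.8624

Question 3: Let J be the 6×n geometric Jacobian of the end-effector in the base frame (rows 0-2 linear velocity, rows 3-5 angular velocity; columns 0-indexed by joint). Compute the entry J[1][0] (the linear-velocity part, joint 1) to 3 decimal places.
6.975

axis z_0 = ẑ; lever o_n−o_0 = (6.9747,4.1463,3.8637)
cross product → J_v[:, 0] = (-4.1463,6.9747,0.0000)
J_ω[:, 0] = z_0
entry J[1][0] = 6.9747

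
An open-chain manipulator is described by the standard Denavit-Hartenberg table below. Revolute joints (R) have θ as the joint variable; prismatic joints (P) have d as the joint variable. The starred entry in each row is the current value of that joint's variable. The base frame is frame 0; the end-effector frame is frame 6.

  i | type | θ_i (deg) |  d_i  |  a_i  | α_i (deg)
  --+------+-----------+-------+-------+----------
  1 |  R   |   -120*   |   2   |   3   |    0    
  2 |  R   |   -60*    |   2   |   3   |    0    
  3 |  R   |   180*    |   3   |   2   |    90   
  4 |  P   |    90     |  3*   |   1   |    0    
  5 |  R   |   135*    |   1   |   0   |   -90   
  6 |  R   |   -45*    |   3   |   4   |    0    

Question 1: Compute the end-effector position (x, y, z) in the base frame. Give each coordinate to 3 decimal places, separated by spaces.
after link 1: o_1 = (-1.5000, -2.5981, 2.0000)
after link 2: o_2 = (-4.5000, -2.5981, 4.0000)
after link 3: o_3 = (-2.5000, -2.5981, 7.0000)
after link 4: o_4 = (-2.5000, -5.5981, 8.0000)
after link 5: o_5 = (-2.5000, -6.5981, 8.0000)
after link 6: o_6 = (-2.3787, -9.4265, 3.8787)

-2.379 -9.427 3.879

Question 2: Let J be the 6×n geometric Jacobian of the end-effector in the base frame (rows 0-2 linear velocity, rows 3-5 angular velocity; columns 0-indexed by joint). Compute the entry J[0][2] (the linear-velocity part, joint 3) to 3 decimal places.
6.828

axis z_2 = (0.0000,0.0000,1.0000); lever o_n−o_2 = (2.1213,-6.8284,-0.1213)
cross product → J_v[:, 2] = (6.8284,2.1213,-0.0000)
J_ω[:, 2] = z_2
entry J[0][2] = 6.8284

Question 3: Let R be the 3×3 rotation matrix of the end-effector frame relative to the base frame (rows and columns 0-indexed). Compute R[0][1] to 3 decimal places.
-0.500

End-effector y-axis (col 1 of R) = (-0.5000,0.7071,-0.5000)
R[0][1] = -0.5000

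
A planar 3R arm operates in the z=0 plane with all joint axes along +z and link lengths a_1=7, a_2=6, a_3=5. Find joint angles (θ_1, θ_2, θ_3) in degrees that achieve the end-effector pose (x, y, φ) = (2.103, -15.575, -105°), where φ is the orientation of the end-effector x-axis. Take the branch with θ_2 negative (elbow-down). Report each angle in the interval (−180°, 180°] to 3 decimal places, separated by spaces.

wrist centre = target − a_3·(cos φ, sin φ) = (3.3971, -10.7454)
cos θ_2 = (127.0033−7²−6²)/(2·7·6) = 0.5000; θ_2 = -59.9974° (elbow-down)
β = atan2(-10.7454,3.3971) = -72.4559°; ψ = atan2(-5.1960,10.0002) = -27.4559°
θ_1 = β − ψ = -45.0000°
θ_3 = φ − θ_1 − θ_2 = -0.0026° (wrapped to (-180°,180°])

-45.000 -59.997 -0.003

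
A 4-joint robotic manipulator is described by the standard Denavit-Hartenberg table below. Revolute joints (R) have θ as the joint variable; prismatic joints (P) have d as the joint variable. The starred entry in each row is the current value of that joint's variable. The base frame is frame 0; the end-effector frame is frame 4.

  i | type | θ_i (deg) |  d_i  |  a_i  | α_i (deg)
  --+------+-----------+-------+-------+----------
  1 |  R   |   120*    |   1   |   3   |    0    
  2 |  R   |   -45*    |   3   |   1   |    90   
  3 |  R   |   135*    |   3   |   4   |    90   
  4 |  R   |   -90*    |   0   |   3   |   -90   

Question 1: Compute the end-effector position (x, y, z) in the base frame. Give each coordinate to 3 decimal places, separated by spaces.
-1.973 0.832 6.828

after link 1: o_1 = (-1.5000, 2.5981, 1.0000)
after link 2: o_2 = (-1.2412, 3.5640, 4.0000)
after link 3: o_3 = (0.9245, 0.0555, 6.8284)
after link 4: o_4 = (-1.9732, 0.8320, 6.8284)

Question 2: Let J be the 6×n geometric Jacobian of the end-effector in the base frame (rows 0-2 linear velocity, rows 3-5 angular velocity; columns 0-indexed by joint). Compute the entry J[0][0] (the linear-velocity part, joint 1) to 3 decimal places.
axis z_0 = ẑ; lever o_n−o_0 = (-1.9732,0.8320,6.8284)
cross product → J_v[:, 0] = (-0.8320,-1.9732,0.0000)
J_ω[:, 0] = z_0
entry J[0][0] = -0.8320

-0.832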